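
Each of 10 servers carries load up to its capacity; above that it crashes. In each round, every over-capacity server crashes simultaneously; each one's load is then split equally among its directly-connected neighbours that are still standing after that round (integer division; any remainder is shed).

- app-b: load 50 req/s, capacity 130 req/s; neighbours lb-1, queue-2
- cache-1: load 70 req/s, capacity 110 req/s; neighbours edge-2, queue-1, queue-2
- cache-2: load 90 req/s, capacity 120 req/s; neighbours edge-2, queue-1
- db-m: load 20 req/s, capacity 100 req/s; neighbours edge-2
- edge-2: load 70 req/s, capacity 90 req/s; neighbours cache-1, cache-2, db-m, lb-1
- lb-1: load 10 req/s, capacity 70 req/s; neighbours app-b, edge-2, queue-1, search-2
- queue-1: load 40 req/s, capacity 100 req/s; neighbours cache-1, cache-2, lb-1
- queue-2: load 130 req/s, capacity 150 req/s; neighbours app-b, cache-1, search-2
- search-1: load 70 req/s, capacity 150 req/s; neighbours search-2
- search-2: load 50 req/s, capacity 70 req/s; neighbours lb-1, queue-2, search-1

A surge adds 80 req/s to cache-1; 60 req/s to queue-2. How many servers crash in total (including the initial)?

8

Round 1 — cache-1 at 150 > 110; queue-2 at 190 > 150. cache-1, queue-2 crash.
  cache-1 sheds 150 req/s to edge-2, queue-1: 75 each.
    edge-2: 70+75 = 145 > 90
    queue-1: 40+75 = 115 > 100
  queue-2 sheds 190 req/s to app-b, search-2: 95 each.
    app-b: 50+95 = 145 > 130
    search-2: 50+95 = 145 > 70
Round 2 — app-b, edge-2, queue-1, search-2 crash.
  app-b sheds 145 req/s to lb-1: 145 each.
    lb-1: 10+145 = 155 > 70
  edge-2 sheds 145 req/s to cache-2, db-m, lb-1: 48 each (1 lost).
    cache-2: 90+48 = 138 > 120
    db-m: 20+48 = 68 ≤ 100
    lb-1: 155+48 = 203 > 70
  queue-1 sheds 115 req/s to cache-2, lb-1: 57 each (1 lost).
    cache-2: 138+57 = 195 > 120
    lb-1: 203+57 = 260 > 70
  search-2 sheds 145 req/s to lb-1, search-1: 72 each (1 lost).
    lb-1: 260+72 = 332 > 70
    search-1: 70+72 = 142 ≤ 150
Round 3 — cache-2, lb-1 crash.
  cache-2 sheds 195 req/s: no online neighbours, lost.
  lb-1 sheds 332 req/s: no online neighbours, lost.
No further crashes.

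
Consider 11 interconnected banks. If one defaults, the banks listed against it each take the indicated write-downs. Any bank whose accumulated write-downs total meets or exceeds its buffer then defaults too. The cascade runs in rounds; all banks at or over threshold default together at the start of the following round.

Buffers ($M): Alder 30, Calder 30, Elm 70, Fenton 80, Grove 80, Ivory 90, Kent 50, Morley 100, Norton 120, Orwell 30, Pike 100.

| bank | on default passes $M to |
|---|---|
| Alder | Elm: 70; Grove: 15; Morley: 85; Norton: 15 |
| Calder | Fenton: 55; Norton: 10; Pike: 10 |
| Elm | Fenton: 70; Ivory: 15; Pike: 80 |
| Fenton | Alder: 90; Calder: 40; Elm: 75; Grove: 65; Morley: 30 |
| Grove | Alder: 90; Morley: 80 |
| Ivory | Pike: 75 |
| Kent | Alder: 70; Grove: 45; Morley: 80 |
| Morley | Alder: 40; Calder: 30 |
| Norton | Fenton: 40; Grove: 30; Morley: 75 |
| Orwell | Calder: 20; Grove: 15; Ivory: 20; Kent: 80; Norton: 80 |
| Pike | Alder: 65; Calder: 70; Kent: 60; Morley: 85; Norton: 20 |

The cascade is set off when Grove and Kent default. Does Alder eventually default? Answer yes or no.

Round 1 — Grove, Kent default (initial).
  Alder: +90+70 → 160 ≥ 30
  Morley: +80+80 → 160 ≥ 100
Round 2 — Alder, Morley default.
  Calder: +30 → 30 ≥ 30
  Elm: +70 → 70 ≥ 70
  Norton: +15 → 15 < 120
Round 3 — Calder, Elm default.
  Fenton: +55+70 → 125 ≥ 80
  Ivory: +15 → 15 < 90
  Norton: +10 → 25 < 120
  Pike: +10+80 → 90 < 100
Round 4 — Fenton defaults.
No further defaults.

yes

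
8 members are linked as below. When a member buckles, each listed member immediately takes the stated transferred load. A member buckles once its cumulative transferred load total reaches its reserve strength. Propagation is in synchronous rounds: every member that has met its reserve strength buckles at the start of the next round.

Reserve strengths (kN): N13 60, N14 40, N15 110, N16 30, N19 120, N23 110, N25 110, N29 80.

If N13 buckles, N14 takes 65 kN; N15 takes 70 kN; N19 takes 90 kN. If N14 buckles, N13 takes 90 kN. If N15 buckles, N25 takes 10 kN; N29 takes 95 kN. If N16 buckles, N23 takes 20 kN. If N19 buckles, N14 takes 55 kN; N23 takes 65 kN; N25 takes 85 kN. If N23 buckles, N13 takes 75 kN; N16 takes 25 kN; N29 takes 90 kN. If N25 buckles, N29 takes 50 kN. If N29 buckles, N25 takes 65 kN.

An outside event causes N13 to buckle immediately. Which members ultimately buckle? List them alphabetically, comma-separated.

Round 1 — N13 buckles (initial).
  N14: +65 → 65 ≥ 40
  N15: +70 → 70 < 110
  N19: +90 → 90 < 120
Round 2 — N14 buckles.
No further bucklings.

N13, N14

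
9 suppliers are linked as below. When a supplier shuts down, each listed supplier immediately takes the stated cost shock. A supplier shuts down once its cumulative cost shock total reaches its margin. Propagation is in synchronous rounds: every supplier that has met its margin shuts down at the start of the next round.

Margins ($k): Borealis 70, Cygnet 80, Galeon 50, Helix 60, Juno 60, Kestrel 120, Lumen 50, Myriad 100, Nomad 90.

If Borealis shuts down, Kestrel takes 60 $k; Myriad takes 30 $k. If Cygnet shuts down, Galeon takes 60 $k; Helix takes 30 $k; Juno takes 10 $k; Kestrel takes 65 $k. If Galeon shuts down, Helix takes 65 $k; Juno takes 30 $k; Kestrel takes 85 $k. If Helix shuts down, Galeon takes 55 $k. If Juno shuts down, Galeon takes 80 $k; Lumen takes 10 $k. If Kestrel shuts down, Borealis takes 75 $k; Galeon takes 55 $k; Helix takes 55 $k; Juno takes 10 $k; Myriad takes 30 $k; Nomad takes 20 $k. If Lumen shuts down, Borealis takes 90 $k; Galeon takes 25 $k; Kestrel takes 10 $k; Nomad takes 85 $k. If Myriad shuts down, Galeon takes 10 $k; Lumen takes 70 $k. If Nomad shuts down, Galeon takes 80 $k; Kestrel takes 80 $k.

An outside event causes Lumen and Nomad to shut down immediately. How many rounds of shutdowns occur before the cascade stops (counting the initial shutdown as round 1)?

3

Round 1 — Lumen, Nomad shut down (initial).
  Borealis: +90 → 90 ≥ 70
  Galeon: +25+80 → 105 ≥ 50
  Kestrel: +10+80 → 90 < 120
Round 2 — Borealis, Galeon shut down.
  Helix: +65 → 65 ≥ 60
  Juno: +30 → 30 < 60
  Kestrel: +60+85 → 235 ≥ 120
  Myriad: +30 → 30 < 100
Round 3 — Helix, Kestrel shut down.
  Juno: +10 → 40 < 60
  Myriad: +30 → 60 < 100
No further shutdowns.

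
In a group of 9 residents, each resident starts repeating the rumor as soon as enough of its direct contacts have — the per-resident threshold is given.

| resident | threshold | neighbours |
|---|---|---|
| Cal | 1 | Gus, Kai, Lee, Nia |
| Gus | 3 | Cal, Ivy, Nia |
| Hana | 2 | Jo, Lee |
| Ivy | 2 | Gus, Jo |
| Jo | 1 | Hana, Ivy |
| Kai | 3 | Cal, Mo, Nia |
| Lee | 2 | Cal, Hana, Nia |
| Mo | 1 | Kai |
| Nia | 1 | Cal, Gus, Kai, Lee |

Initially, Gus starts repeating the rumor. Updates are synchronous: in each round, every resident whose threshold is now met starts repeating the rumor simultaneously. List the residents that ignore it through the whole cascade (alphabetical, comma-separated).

Hana, Ivy, Jo, Kai, Mo

Round 1 — Gus starts repeating the rumor (initial).
Round 2 — checking thresholds:
  Cal: 1 of 4 neighbours ≥ 1, starts repeating the rumor.
  Ivy: 1 of 2 neighbours < 2, below threshold.
  Nia: 1 of 4 neighbours ≥ 1, starts repeating the rumor.
Round 3 — checking thresholds:
  Ivy: 1 of 2 neighbours < 2, below threshold.
  Kai: 2 of 3 neighbours < 3, below threshold.
  Lee: 2 of 3 neighbours ≥ 2, starts repeating the rumor.
Round 4 — no new spreads; cascade stops.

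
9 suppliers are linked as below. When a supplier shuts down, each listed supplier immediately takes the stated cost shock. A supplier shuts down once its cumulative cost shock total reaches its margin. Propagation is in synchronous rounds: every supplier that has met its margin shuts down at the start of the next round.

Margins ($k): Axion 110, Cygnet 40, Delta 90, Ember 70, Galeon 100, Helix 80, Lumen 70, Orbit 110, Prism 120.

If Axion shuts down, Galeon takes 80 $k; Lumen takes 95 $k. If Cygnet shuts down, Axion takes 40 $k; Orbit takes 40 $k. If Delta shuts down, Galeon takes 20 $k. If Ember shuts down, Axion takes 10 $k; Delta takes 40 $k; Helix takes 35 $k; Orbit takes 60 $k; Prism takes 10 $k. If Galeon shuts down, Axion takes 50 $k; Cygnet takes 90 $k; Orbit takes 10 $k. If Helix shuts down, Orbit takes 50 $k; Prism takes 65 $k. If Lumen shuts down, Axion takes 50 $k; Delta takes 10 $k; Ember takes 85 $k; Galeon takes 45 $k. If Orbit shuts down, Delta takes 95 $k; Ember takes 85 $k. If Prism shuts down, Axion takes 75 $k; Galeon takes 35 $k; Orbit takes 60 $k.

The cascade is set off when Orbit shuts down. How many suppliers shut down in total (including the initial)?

3

Round 1 — Orbit shuts down (initial).
  Delta: +95 → 95 ≥ 90
  Ember: +85 → 85 ≥ 70
Round 2 — Delta, Ember shut down.
  Axion: +10 → 10 < 110
  Galeon: +20 → 20 < 100
  Helix: +35 → 35 < 80
  Prism: +10 → 10 < 120
No further shutdowns.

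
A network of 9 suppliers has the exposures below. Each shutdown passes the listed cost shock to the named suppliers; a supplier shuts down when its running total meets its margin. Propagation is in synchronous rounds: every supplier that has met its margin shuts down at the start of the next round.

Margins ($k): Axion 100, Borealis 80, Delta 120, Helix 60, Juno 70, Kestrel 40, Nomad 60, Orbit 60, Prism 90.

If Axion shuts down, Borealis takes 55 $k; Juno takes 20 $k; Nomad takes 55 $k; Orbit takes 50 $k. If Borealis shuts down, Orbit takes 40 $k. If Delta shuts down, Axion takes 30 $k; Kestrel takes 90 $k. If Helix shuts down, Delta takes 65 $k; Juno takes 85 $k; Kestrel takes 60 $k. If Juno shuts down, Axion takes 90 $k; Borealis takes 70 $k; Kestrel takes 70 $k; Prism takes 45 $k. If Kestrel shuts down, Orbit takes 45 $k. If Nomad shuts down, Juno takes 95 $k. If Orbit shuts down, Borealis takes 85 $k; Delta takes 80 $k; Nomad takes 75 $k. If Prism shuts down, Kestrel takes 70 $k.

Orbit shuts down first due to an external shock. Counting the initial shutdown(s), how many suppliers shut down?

5

Round 1 — Orbit shuts down (initial).
  Borealis: +85 → 85 ≥ 80
  Delta: +80 → 80 < 120
  Nomad: +75 → 75 ≥ 60
Round 2 — Borealis, Nomad shut down.
  Juno: +95 → 95 ≥ 70
Round 3 — Juno shuts down.
  Axion: +90 → 90 < 100
  Kestrel: +70 → 70 ≥ 40
  Prism: +45 → 45 < 90
Round 4 — Kestrel shuts down.
No further shutdowns.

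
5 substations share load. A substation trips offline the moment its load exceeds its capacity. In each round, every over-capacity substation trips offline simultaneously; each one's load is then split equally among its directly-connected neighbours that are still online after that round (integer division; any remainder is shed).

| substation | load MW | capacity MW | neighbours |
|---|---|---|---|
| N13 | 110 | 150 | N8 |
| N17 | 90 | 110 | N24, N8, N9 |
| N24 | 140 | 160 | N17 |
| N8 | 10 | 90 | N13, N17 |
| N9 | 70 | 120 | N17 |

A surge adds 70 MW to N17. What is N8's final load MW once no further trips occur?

Round 1 — N17 at 160 > 110. N17 trips offline.
  N17 sheds 160 MW to N24, N8, N9: 53 each (1 lost).
    N24: 140+53 = 193 > 160
    N8: 10+53 = 63 ≤ 90
    N9: 70+53 = 123 > 120
Round 2 — N24, N9 trip offline.
  N24 sheds 193 MW: no online neighbours, lost.
  N9 sheds 123 MW: no online neighbours, lost.
No further trips.

63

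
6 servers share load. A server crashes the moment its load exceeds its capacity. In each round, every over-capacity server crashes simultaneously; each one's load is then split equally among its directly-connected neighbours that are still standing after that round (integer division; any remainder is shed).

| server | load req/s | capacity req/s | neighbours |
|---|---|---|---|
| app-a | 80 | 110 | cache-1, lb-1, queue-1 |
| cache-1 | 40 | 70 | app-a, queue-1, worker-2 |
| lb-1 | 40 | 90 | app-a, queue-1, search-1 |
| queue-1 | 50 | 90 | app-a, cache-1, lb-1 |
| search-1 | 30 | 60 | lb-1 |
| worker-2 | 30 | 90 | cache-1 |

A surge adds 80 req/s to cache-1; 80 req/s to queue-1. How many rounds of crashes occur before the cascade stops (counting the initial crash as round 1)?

Round 1 — cache-1 at 120 > 70; queue-1 at 130 > 90. cache-1, queue-1 crash.
  cache-1 sheds 120 req/s to app-a, worker-2: 60 each.
    app-a: 80+60 = 140 > 110
    worker-2: 30+60 = 90 ≤ 90
  queue-1 sheds 130 req/s to app-a, lb-1: 65 each.
    app-a: 140+65 = 205 > 110
    lb-1: 40+65 = 105 > 90
Round 2 — app-a, lb-1 crash.
  app-a sheds 205 req/s: no online neighbours, lost.
  lb-1 sheds 105 req/s to search-1: 105 each.
    search-1: 30+105 = 135 > 60
Round 3 — search-1 crashes.
  search-1 sheds 135 req/s: no online neighbours, lost.
No further crashes.

3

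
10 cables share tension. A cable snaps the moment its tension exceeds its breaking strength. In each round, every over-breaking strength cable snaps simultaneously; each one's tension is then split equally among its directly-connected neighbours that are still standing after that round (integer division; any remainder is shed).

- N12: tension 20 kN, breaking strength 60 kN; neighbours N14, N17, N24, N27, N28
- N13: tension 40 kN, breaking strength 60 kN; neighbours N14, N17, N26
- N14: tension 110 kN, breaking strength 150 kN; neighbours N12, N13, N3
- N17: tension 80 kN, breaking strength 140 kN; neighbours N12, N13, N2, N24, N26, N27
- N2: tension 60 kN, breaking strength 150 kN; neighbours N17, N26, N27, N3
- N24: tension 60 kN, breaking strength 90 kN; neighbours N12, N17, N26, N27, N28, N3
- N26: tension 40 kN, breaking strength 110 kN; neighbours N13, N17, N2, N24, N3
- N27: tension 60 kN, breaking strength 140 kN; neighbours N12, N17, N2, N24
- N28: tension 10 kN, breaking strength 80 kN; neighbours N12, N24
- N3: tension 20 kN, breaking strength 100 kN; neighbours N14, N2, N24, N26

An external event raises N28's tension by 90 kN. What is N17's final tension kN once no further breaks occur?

Round 1 — N28 at 100 > 80. N28 snaps.
  N28 sheds 100 kN to N12, N24: 50 each.
    N12: 20+50 = 70 > 60
    N24: 60+50 = 110 > 90
Round 2 — N12, N24 snap.
  N12 sheds 70 kN to N14, N17, N27: 23 each (1 lost).
    N14: 110+23 = 133 ≤ 150
    N17: 80+23 = 103 ≤ 140
    N27: 60+23 = 83 ≤ 140
  N24 sheds 110 kN to N17, N26, N27, N3: 27 each (2 lost).
    N17: 103+27 = 130 ≤ 140
    N26: 40+27 = 67 ≤ 110
    N27: 83+27 = 110 ≤ 140
    N3: 20+27 = 47 ≤ 100
No further breaks.

130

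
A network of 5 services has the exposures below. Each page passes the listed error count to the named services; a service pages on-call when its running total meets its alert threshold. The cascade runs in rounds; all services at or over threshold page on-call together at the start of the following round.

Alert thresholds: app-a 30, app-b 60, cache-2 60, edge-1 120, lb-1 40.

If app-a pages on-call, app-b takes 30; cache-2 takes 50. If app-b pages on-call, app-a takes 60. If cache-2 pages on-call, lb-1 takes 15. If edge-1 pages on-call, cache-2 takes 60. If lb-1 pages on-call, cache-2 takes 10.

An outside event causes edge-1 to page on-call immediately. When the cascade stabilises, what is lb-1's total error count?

Round 1 — edge-1 pages on-call (initial).
  cache-2: +60 → 60 ≥ 60
Round 2 — cache-2 pages on-call.
  lb-1: +15 → 15 < 40
No further pages.

15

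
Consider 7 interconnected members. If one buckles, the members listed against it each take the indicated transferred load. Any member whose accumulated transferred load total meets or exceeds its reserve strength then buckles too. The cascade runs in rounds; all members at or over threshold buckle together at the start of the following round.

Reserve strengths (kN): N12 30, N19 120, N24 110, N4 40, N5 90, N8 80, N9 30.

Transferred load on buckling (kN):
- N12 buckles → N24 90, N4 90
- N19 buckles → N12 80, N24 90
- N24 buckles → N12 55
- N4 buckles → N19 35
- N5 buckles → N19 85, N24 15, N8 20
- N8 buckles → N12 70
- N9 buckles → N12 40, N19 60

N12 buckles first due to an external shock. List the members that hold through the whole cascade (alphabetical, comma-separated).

Round 1 — N12 buckles (initial).
  N24: +90 → 90 < 110
  N4: +90 → 90 ≥ 40
Round 2 — N4 buckles.
  N19: +35 → 35 < 120
No further bucklings.

N19, N24, N5, N8, N9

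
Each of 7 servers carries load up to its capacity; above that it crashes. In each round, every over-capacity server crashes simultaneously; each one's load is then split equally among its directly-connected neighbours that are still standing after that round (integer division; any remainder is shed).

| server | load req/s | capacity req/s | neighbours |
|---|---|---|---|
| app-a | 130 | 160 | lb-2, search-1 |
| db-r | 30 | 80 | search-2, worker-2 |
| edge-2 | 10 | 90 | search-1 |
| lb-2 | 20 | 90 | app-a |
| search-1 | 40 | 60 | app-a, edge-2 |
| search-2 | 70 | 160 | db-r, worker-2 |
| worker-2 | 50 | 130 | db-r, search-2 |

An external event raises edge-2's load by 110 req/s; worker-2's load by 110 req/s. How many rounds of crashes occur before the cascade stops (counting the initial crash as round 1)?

4

Round 1 — edge-2 at 120 > 90; worker-2 at 160 > 130. edge-2, worker-2 crash.
  edge-2 sheds 120 req/s to search-1: 120 each.
    search-1: 40+120 = 160 > 60
  worker-2 sheds 160 req/s to db-r, search-2: 80 each.
    db-r: 30+80 = 110 > 80
    search-2: 70+80 = 150 ≤ 160
Round 2 — db-r, search-1 crash.
  db-r sheds 110 req/s to search-2: 110 each.
    search-2: 150+110 = 260 > 160
  search-1 sheds 160 req/s to app-a: 160 each.
    app-a: 130+160 = 290 > 160
Round 3 — app-a, search-2 crash.
  app-a sheds 290 req/s to lb-2: 290 each.
    lb-2: 20+290 = 310 > 90
  search-2 sheds 260 req/s: no online neighbours, lost.
Round 4 — lb-2 crashes.
  lb-2 sheds 310 req/s: no online neighbours, lost.
No further crashes.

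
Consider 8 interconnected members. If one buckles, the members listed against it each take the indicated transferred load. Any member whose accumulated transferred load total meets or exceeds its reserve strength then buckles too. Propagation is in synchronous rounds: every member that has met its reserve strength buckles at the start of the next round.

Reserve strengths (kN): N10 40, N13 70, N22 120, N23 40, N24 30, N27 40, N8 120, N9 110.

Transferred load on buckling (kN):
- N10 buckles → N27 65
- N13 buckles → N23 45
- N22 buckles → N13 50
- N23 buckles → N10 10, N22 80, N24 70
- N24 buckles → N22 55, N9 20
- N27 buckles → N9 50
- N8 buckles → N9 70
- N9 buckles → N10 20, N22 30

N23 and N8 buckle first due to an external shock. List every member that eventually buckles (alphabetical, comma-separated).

N22, N23, N24, N8

Round 1 — N23, N8 buckle (initial).
  N10: +10 → 10 < 40
  N22: +80 → 80 < 120
  N24: +70 → 70 ≥ 30
  N9: +70 → 70 < 110
Round 2 — N24 buckles.
  N22: +55 → 135 ≥ 120
  N9: +20 → 90 < 110
Round 3 — N22 buckles.
  N13: +50 → 50 < 70
No further bucklings.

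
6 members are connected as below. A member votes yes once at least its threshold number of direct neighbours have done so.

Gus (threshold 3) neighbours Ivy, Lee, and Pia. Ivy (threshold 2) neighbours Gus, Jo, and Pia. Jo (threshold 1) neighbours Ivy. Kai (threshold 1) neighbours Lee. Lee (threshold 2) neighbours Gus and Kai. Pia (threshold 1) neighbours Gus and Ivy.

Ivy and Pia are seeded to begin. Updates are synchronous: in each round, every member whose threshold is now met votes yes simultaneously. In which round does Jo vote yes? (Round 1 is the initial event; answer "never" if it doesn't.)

Round 1 — Ivy, Pia vote yes (initial).
Round 2 — checking thresholds:
  Gus: 2 of 3 neighbours < 3, not yet.
  Jo: 1 of 1 neighbours ≥ 1, votes yes.
Round 3 — no new yes votes; cascade stops.

2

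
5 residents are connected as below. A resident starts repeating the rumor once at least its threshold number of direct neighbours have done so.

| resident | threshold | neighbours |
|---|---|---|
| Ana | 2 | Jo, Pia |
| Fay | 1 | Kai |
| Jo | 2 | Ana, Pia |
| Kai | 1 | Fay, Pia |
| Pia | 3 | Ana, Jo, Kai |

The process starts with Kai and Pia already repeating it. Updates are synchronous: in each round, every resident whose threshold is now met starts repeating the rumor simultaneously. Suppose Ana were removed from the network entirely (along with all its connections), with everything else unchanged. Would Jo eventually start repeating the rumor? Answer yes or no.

no

With Ana removed:
Round 1 — Kai, Pia start repeating the rumor (initial).
Round 2 — checking thresholds:
  Fay: 1 of 1 neighbours ≥ 1, starts repeating the rumor.
  Jo: 1 of 1 neighbours < 2, not yet.
Round 3 — no new spreads; cascade stops.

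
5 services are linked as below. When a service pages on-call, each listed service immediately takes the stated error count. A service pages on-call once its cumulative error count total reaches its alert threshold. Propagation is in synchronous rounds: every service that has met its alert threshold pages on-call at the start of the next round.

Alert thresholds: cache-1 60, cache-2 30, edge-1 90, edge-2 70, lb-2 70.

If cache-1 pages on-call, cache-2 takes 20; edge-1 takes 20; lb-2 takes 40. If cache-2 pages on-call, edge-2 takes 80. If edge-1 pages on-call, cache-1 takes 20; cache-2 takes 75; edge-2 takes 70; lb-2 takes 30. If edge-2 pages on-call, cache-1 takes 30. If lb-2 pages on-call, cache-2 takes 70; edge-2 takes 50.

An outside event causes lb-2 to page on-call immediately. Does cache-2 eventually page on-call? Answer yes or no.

yes

Round 1 — lb-2 pages on-call (initial).
  cache-2: +70 → 70 ≥ 30
  edge-2: +50 → 50 < 70
Round 2 — cache-2 pages on-call.
  edge-2: +80 → 130 ≥ 70
Round 3 — edge-2 pages on-call.
  cache-1: +30 → 30 < 60
No further pages.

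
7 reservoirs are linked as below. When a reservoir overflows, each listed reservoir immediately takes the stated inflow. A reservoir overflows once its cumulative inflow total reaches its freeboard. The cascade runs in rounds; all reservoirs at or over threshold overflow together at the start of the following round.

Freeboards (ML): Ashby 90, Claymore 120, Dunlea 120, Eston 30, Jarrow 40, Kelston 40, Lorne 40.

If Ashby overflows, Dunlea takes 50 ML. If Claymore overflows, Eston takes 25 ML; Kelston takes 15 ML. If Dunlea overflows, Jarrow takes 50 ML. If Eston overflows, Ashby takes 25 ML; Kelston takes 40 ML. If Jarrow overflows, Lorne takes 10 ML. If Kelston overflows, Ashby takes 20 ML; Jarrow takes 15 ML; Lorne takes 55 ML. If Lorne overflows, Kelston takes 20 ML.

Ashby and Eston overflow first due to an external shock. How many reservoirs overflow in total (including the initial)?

4

Round 1 — Ashby, Eston overflow (initial).
  Dunlea: +50 → 50 < 120
  Kelston: +40 → 40 ≥ 40
Round 2 — Kelston overflows.
  Jarrow: +15 → 15 < 40
  Lorne: +55 → 55 ≥ 40
Round 3 — Lorne overflows.
No further overflows.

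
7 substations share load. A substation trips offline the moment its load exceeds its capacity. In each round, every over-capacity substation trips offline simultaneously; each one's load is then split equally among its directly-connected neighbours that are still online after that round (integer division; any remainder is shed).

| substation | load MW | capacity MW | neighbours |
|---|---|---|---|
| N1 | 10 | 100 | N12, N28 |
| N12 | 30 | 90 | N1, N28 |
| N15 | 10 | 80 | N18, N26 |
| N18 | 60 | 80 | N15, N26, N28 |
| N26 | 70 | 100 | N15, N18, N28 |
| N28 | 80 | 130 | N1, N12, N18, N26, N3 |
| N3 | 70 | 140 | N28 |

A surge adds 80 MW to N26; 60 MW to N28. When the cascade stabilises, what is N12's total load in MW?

65

Round 1 — N26 at 150 > 100; N28 at 140 > 130. N26, N28 trip offline.
  N26 sheds 150 MW to N15, N18: 75 each.
    N15: 10+75 = 85 > 80
    N18: 60+75 = 135 > 80
  N28 sheds 140 MW to N1, N12, N18, N3: 35 each.
    N1: 10+35 = 45 ≤ 100
    N12: 30+35 = 65 ≤ 90
    N18: 135+35 = 170 > 80
    N3: 70+35 = 105 ≤ 140
Round 2 — N15, N18 trip offline.
  N15 sheds 85 MW: no online neighbours, lost.
  N18 sheds 170 MW: no online neighbours, lost.
No further trips.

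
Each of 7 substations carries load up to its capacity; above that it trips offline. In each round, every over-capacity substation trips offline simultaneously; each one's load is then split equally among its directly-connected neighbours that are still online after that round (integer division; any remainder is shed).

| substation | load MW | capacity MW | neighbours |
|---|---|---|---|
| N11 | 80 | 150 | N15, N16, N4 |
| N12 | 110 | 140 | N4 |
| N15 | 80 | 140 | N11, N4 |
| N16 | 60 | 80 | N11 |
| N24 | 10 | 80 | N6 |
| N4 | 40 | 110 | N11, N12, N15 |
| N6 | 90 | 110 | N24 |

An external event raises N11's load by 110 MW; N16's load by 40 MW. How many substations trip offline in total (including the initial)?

Round 1 — N11 at 190 > 150; N16 at 100 > 80. N11, N16 trip offline.
  N11 sheds 190 MW to N15, N4: 95 each.
    N15: 80+95 = 175 > 140
    N4: 40+95 = 135 > 110
  N16 sheds 100 MW: no online neighbours, lost.
Round 2 — N15, N4 trip offline.
  N15 sheds 175 MW: no online neighbours, lost.
  N4 sheds 135 MW to N12: 135 each.
    N12: 110+135 = 245 > 140
Round 3 — N12 trips offline.
  N12 sheds 245 MW: no online neighbours, lost.
No further trips.

5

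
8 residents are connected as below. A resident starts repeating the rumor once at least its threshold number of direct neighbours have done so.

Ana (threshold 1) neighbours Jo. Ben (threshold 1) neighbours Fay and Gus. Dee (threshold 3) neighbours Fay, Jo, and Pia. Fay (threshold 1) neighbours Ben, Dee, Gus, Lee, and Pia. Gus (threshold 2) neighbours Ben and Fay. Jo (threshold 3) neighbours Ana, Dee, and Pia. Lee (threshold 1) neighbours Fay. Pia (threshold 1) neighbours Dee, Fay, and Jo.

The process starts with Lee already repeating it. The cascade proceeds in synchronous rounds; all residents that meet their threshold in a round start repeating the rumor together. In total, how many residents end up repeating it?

5

Round 1 — Lee starts repeating the rumor (initial).
Round 2 — checking thresholds:
  Fay: 1 of 5 neighbours ≥ 1, starts repeating the rumor.
Round 3 — checking thresholds:
  Ben: 1 of 2 neighbours ≥ 1, starts repeating the rumor.
  Dee: 1 of 3 neighbours < 3, holds.
  Gus: 1 of 2 neighbours < 2, holds.
  Pia: 1 of 3 neighbours ≥ 1, starts repeating the rumor.
Round 4 — checking thresholds:
  Dee: 2 of 3 neighbours < 3, holds.
  Gus: 2 of 2 neighbours ≥ 2, starts repeating the rumor.
  Jo: 1 of 3 neighbours < 3, holds.
Round 5 — no new spreads; cascade stops.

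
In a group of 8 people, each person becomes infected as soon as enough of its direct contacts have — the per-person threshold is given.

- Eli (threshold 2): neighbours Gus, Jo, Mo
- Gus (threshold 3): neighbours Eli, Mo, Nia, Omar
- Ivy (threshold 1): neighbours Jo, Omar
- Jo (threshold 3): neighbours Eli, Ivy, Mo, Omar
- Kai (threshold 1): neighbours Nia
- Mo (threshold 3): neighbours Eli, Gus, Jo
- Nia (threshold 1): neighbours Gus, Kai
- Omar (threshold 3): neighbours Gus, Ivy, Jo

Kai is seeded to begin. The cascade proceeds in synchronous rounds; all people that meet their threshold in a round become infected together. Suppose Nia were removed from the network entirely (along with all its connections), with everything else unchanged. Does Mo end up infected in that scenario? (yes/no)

With Nia removed:
Round 1 — Kai becomes infected (initial).
Round 2 — no new infections; cascade stops.

no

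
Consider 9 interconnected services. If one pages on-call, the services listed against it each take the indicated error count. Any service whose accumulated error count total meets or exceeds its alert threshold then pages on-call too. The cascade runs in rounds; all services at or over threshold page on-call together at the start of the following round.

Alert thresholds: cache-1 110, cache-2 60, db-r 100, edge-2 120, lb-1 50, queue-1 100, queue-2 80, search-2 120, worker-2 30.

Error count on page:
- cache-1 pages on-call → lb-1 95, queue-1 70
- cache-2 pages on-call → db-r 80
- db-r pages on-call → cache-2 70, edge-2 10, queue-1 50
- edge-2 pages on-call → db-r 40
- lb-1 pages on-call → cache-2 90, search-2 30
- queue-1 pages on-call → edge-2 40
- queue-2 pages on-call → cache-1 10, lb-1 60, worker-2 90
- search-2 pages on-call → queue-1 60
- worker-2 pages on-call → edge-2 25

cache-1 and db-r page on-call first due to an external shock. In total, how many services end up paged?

Round 1 — cache-1, db-r page on-call (initial).
  cache-2: +70 → 70 ≥ 60
  edge-2: +10 → 10 < 120
  lb-1: +95 → 95 ≥ 50
  queue-1: +70+50 → 120 ≥ 100
Round 2 — cache-2, lb-1, queue-1 page on-call.
  edge-2: +40 → 50 < 120
  search-2: +30 → 30 < 120
No further pages.

5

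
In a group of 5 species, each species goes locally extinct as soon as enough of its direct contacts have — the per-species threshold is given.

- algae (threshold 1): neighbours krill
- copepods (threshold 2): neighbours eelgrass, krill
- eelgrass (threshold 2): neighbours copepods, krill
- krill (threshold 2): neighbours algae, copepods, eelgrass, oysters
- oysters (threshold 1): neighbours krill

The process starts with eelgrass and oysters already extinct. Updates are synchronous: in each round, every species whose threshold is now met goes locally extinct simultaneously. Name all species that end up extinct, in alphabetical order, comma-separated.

algae, copepods, eelgrass, krill, oysters

Round 1 — eelgrass, oysters go locally extinct (initial).
Round 2 — checking thresholds:
  copepods: 1 of 2 neighbours < 2, holds.
  krill: 2 of 4 neighbours ≥ 2, goes locally extinct.
Round 3 — checking thresholds:
  algae: 1 of 1 neighbours ≥ 1, goes locally extinct.
  copepods: 2 of 2 neighbours ≥ 2, goes locally extinct.
Round 4 — no new extinctions; cascade stops.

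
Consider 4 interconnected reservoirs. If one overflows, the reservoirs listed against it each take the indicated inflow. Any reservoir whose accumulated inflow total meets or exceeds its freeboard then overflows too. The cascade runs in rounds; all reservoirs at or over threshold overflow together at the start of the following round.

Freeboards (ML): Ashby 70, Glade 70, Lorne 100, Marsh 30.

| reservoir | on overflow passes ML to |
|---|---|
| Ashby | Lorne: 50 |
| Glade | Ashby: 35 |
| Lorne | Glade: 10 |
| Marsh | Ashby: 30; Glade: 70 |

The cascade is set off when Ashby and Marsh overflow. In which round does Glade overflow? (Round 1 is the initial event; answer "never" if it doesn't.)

Round 1 — Ashby, Marsh overflow (initial).
  Glade: +70 → 70 ≥ 70
  Lorne: +50 → 50 < 100
Round 2 — Glade overflows.
No further overflows.

2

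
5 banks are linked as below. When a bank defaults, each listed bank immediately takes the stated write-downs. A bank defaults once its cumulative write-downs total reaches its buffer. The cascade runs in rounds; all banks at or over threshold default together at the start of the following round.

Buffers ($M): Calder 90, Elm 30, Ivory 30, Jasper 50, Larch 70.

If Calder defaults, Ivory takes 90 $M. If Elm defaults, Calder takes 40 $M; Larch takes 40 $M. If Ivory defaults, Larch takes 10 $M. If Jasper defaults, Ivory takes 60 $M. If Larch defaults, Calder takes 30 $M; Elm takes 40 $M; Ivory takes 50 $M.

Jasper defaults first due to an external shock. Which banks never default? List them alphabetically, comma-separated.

Round 1 — Jasper defaults (initial).
  Ivory: +60 → 60 ≥ 30
Round 2 — Ivory defaults.
  Larch: +10 → 10 < 70
No further defaults.

Calder, Elm, Larch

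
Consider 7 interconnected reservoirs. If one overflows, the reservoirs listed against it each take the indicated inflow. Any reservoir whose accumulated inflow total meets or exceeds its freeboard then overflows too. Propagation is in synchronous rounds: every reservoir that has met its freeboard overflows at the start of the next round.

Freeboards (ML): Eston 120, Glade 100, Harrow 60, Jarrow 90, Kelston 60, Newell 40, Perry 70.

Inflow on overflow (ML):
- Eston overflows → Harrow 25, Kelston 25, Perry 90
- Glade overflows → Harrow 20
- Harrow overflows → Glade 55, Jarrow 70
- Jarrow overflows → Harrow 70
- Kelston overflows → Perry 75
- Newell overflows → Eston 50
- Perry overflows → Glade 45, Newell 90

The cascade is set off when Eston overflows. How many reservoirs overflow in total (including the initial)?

3

Round 1 — Eston overflows (initial).
  Harrow: +25 → 25 < 60
  Kelston: +25 → 25 < 60
  Perry: +90 → 90 ≥ 70
Round 2 — Perry overflows.
  Glade: +45 → 45 < 100
  Newell: +90 → 90 ≥ 40
Round 3 — Newell overflows.
No further overflows.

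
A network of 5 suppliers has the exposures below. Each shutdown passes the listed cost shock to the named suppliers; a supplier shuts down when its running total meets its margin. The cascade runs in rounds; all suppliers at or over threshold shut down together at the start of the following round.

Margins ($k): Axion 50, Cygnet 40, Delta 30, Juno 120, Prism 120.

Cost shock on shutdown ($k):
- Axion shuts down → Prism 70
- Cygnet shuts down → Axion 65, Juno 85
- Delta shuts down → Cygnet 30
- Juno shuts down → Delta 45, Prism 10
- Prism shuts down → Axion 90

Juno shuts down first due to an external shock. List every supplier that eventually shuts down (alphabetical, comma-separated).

Round 1 — Juno shuts down (initial).
  Delta: +45 → 45 ≥ 30
  Prism: +10 → 10 < 120
Round 2 — Delta shuts down.
  Cygnet: +30 → 30 < 40
No further shutdowns.

Delta, Juno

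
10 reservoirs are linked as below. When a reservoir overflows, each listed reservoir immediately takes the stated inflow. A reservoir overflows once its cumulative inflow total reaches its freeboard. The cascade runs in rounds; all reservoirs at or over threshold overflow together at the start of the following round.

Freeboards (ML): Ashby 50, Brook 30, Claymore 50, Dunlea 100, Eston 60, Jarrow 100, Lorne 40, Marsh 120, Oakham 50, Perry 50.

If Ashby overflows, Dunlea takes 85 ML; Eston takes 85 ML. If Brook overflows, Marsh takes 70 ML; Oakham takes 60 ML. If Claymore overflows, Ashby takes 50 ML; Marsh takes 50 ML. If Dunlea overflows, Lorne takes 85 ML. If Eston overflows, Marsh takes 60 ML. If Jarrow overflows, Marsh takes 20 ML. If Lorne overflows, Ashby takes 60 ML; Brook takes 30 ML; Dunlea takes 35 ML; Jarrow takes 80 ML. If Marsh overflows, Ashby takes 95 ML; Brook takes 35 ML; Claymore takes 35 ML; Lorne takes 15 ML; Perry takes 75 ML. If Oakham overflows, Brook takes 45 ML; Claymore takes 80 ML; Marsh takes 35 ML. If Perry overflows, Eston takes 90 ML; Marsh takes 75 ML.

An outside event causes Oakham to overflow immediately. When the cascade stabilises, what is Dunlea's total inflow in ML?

85

Round 1 — Oakham overflows (initial).
  Brook: +45 → 45 ≥ 30
  Claymore: +80 → 80 ≥ 50
  Marsh: +35 → 35 < 120
Round 2 — Brook, Claymore overflow.
  Ashby: +50 → 50 ≥ 50
  Marsh: +70+50 → 155 ≥ 120
Round 3 — Ashby, Marsh overflow.
  Dunlea: +85 → 85 < 100
  Eston: +85 → 85 ≥ 60
  Lorne: +15 → 15 < 40
  Perry: +75 → 75 ≥ 50
Round 4 — Eston, Perry overflow.
No further overflows.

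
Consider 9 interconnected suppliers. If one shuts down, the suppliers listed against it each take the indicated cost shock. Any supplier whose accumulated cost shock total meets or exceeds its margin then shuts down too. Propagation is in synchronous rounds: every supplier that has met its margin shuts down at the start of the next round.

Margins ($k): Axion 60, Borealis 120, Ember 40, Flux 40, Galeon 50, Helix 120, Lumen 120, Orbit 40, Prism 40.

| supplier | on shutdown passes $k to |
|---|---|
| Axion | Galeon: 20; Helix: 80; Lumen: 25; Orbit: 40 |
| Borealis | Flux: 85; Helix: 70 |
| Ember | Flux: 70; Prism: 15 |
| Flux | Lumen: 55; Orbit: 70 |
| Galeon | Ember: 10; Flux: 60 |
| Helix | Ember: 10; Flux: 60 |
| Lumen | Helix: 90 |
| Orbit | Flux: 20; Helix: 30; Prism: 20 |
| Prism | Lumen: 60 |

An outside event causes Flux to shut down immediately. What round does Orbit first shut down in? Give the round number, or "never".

Round 1 — Flux shuts down (initial).
  Lumen: +55 → 55 < 120
  Orbit: +70 → 70 ≥ 40
Round 2 — Orbit shuts down.
  Helix: +30 → 30 < 120
  Prism: +20 → 20 < 40
No further shutdowns.

2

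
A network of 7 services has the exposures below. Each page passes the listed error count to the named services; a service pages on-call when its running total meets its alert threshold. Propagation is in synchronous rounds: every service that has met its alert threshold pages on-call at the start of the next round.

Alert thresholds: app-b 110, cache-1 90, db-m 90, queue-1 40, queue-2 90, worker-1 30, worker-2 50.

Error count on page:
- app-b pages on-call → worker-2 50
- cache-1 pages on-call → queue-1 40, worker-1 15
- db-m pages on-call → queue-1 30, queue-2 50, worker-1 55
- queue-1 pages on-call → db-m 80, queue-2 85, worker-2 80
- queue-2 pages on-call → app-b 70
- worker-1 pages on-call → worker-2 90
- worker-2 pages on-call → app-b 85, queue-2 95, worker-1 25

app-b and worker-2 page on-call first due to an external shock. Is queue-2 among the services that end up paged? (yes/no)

yes

Round 1 — app-b, worker-2 page on-call (initial).
  queue-2: +95 → 95 ≥ 90
  worker-1: +25 → 25 < 30
Round 2 — queue-2 pages on-call.
No further pages.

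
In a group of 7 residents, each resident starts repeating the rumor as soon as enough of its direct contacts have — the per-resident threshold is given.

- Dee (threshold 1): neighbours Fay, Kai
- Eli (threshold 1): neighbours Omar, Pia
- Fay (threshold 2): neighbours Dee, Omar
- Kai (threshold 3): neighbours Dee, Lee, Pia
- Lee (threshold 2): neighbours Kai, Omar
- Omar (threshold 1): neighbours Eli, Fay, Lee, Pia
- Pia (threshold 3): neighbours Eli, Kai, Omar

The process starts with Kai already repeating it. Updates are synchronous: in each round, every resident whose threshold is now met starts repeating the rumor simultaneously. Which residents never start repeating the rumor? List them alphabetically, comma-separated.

Round 1 — Kai starts repeating the rumor (initial).
Round 2 — checking thresholds:
  Dee: 1 of 2 neighbours ≥ 1, starts repeating the rumor.
  Lee: 1 of 2 neighbours < 2, holds.
  Pia: 1 of 3 neighbours < 3, holds.
Round 3 — no new spreads; cascade stops.

Eli, Fay, Lee, Omar, Pia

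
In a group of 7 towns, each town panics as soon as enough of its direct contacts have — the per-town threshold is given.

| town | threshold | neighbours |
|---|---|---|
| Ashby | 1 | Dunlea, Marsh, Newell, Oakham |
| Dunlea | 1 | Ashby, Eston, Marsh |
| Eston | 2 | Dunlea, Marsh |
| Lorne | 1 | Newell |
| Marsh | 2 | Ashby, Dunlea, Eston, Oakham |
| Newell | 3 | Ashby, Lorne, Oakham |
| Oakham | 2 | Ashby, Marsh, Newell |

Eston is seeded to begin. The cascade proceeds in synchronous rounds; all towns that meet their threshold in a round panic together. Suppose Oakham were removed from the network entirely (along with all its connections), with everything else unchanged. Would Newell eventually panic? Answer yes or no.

no

With Oakham removed:
Round 1 — Eston panics (initial).
Round 2 — checking thresholds:
  Dunlea: 1 of 3 neighbours ≥ 1, panics.
  Marsh: 1 of 3 neighbours < 2, below threshold.
Round 3 — checking thresholds:
  Ashby: 1 of 3 neighbours ≥ 1, panics.
  Marsh: 2 of 3 neighbours ≥ 2, panics.
Round 4 — no new panics; cascade stops.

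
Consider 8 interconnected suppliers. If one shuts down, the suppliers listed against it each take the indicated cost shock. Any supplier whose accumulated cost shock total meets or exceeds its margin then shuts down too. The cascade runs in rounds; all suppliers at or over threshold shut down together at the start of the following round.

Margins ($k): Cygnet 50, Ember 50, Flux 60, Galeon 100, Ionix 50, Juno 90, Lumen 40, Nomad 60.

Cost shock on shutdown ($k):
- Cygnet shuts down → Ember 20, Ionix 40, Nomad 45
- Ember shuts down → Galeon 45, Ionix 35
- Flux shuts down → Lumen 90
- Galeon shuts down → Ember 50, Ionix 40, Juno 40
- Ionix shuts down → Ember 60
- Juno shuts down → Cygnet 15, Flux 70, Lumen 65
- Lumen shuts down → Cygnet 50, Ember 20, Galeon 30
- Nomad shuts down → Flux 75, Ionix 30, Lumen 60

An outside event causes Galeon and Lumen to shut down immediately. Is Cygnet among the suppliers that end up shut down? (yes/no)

yes

Round 1 — Galeon, Lumen shut down (initial).
  Cygnet: +50 → 50 ≥ 50
  Ember: +50+20 → 70 ≥ 50
  Ionix: +40 → 40 < 50
  Juno: +40 → 40 < 90
Round 2 — Cygnet, Ember shut down.
  Ionix: +40+35 → 115 ≥ 50
  Nomad: +45 → 45 < 60
Round 3 — Ionix shuts down.
No further shutdowns.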